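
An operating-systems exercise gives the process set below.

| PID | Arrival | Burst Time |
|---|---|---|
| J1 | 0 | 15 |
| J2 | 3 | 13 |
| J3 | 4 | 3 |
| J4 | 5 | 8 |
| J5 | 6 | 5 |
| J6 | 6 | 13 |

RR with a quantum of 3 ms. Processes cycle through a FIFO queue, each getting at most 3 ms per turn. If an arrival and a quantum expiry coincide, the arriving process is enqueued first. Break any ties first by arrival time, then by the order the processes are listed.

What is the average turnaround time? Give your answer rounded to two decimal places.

Gantt: | J1 0-3 | J2 3-6 | J1 6-9 | J3 9-12 | J4 12-15 | J5 15-18 | J6 18-21 | J2 21-24 | J1 24-27 | J4 27-30 | J5 30-32 | J6 32-35 | J2 35-38 | J1 38-41 | J4 41-43 | J6 43-46 | J2 46-49 | J1 49-52 | J6 52-55 | J2 55-56 | J6 56-57 |
Completion: J1=52  J2=56  J3=12  J4=43  J5=32  J6=57
Turnaround times: J1=52, J2=53, J3=8, J4=38, J5=26, J6=51
Average turnaround = (52+53+8+38+26+51) / 6 = 228/6 = 38.00

38.00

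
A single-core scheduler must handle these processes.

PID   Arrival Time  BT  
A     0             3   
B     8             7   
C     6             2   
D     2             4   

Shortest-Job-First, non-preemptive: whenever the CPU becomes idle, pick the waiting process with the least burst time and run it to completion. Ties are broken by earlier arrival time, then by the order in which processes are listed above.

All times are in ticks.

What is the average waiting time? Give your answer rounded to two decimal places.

Schedule: | A 0-3 | D 3-7 | C 7-9 | B 9-16 |
Completion: A=3  B=16  C=9  D=7
Turnaround (C−A): A=3  B=8  C=3  D=5
Waiting times: A=0, B=1, C=1, D=1
Average waiting = (0+1+1+1) / 4 = 3/4 = 0.75

0.75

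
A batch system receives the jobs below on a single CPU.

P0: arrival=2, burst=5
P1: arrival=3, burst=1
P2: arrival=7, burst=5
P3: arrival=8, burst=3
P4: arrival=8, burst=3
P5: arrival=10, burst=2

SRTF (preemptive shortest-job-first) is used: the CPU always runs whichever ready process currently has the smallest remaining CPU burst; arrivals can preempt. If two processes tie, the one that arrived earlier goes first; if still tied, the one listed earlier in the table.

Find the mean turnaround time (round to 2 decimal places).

Gantt: | idle 0-2 | P0 2-3 | P1 3-4 | P0 4-8 | P3 8-11 | P5 11-13 | P4 13-16 | P2 16-21 |
Completion: P0=8  P1=4  P2=21  P3=11  P4=16  P5=13
Turnaround times: P0=6, P1=1, P2=14, P3=3, P4=8, P5=3
Average turnaround = (6+1+14+3+8+3) / 6 = 35/6 = 5.83

5.83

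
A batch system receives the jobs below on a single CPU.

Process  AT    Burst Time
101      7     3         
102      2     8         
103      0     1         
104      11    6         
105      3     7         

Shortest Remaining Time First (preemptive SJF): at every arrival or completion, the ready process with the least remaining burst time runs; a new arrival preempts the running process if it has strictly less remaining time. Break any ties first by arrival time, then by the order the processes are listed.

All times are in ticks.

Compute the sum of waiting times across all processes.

21

Timeline: | 103 0-1 | idle 1-2 | 102 2-10 | 101 10-13 | 104 13-19 | 105 19-26 |
Completion: 101=13  102=10  103=1  104=19  105=26
Waiting = turnaround − burst: 101=3, 102=0, 103=0, 104=2, 105=16
Total waiting = 3 + 0 + 0 + 2 + 16 = 21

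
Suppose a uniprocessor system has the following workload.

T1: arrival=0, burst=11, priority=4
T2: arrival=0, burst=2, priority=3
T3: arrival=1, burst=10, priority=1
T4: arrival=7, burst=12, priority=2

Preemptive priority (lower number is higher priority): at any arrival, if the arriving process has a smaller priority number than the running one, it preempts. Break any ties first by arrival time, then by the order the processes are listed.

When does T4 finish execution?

Schedule: | T2 0-1 | T3 1-11 | T4 11-23 | T2 23-24 | T1 24-35 |
Completion: T1=35  T2=24  T3=11  T4=23

23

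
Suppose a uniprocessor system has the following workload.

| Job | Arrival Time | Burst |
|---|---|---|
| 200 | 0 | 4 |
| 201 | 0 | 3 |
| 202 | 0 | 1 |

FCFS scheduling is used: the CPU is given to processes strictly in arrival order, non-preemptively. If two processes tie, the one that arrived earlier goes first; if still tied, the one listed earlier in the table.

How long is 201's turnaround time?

Timeline: | 200 0-4 | 201 4-7 | 202 7-8 |
Completion: 200=4  201=7  202=8
Turnaround(201) = completion − arrival = 7 − 0 = 7

7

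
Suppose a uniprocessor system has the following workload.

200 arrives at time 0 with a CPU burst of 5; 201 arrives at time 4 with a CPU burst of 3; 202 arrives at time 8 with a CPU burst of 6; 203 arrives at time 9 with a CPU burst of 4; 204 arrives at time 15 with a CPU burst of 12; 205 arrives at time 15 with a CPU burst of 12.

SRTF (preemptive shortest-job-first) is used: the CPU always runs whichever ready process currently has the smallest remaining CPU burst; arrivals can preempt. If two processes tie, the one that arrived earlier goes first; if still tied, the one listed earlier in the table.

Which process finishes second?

201

Schedule: | 200 0-5 | 201 5-8 | 202 8-9 | 203 9-13 | 202 13-18 | 204 18-30 | 205 30-42 |
Completion: 200=5  201=8  202=18  203=13  204=30  205=42
Turnaround (C−A): 200=5  201=4  202=10  203=4  204=15  205=27
Finish order: 200 → 201 → 203 → 202 → 204 → 205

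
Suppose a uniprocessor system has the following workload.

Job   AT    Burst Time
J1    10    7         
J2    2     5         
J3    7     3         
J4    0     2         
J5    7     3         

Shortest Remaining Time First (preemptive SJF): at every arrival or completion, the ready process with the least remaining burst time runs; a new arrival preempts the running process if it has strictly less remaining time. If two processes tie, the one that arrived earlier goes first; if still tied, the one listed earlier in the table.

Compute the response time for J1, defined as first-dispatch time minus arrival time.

Gantt: | J4 0-2 | J2 2-7 | J3 7-10 | J5 10-13 | J1 13-20 |
Completion: J1=20  J2=7  J3=10  J4=2  J5=13
Response(J1) = first start − arrival = 13 − 10 = 3

3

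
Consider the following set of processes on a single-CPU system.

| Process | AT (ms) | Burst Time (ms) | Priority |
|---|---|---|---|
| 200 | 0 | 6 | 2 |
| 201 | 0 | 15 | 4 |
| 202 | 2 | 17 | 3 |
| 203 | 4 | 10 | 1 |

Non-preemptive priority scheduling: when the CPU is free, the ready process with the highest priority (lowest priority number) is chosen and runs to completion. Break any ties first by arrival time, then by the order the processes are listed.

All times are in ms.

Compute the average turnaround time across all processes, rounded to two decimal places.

24.25

Timeline: | 200 0-6 | 203 6-16 | 202 16-33 | 201 33-48 |
Completion: 200=6  201=48  202=33  203=16
Turnaround (C−A): 200=6  201=48  202=31  203=12
Turnaround times: 200=6, 201=48, 202=31, 203=12
Average turnaround = (6+48+31+12) / 4 = 97/4 = 24.25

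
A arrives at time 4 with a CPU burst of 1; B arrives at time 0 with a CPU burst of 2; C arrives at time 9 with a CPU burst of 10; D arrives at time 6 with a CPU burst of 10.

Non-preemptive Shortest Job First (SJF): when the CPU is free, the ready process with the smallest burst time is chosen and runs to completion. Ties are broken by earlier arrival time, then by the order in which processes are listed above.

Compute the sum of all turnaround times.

30

Gantt: | B 0-2 | idle 2-4 | A 4-5 | idle 5-6 | D 6-16 | C 16-26 |
Completion: A=5  B=2  C=26  D=16
Turnaround (C−A): A=1  B=2  C=17  D=10
Turnaround = completion − arrival: A=1, B=2, C=17, D=10
Total turnaround = 1 + 2 + 17 + 10 = 30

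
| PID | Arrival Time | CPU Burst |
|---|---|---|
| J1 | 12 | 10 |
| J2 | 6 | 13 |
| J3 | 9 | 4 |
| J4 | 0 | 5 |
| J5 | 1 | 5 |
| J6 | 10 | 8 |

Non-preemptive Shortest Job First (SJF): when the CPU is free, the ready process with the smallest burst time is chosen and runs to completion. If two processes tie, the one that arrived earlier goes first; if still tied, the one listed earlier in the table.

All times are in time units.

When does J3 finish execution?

14

Timeline: | J4 0-5 | J5 5-10 | J3 10-14 | J6 14-22 | J1 22-32 | J2 32-45 |
Completion: J1=32  J2=45  J3=14  J4=5  J5=10  J6=22
Turnaround (C−A): J1=20  J2=39  J3=5  J4=5  J5=9  J6=12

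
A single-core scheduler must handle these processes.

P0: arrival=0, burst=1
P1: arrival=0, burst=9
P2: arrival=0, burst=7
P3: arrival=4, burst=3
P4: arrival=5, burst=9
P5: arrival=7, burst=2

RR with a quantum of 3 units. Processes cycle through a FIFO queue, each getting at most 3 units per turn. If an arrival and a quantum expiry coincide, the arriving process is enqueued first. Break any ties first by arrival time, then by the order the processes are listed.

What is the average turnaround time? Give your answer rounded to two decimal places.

16.00

Gantt: | P0 0-1 | P1 1-4 | P2 4-7 | P3 7-10 | P1 10-13 | P4 13-16 | P5 16-18 | P2 18-21 | P1 21-24 | P4 24-27 | P2 27-28 | P4 28-31 |
Completion: P0=1  P1=24  P2=28  P3=10  P4=31  P5=18
Turnaround (C−A): P0=1  P1=24  P2=28  P3=6  P4=26  P5=11
Turnaround times: P0=1, P1=24, P2=28, P3=6, P4=26, P5=11
Average turnaround = (1+24+28+6+26+11) / 6 = 96/6 = 16.00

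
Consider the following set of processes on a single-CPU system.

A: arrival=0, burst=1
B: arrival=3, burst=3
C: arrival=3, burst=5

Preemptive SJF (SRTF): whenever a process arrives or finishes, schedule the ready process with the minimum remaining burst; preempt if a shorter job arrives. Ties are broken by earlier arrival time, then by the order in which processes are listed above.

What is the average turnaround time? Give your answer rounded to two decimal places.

Gantt: | A 0-1 | idle 1-3 | B 3-6 | C 6-11 |
Completion: A=1  B=6  C=11
Turnaround times: A=1, B=3, C=8
Average turnaround = (1+3+8) / 3 = 12/3 = 4.00

4.00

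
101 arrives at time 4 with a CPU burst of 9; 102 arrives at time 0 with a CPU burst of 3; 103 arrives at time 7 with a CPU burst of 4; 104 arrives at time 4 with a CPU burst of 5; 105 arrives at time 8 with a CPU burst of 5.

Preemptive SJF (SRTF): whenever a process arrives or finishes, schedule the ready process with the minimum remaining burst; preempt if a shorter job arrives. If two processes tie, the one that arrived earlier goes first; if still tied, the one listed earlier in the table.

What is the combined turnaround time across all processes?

Schedule: | 102 0-3 | idle 3-4 | 104 4-9 | 103 9-13 | 105 13-18 | 101 18-27 |
Completion: 101=27  102=3  103=13  104=9  105=18
Turnaround (C−A): 101=23  102=3  103=6  104=5  105=10
Turnaround = completion − arrival: 101=23, 102=3, 103=6, 104=5, 105=10
Total turnaround = 23 + 3 + 6 + 5 + 10 = 47

47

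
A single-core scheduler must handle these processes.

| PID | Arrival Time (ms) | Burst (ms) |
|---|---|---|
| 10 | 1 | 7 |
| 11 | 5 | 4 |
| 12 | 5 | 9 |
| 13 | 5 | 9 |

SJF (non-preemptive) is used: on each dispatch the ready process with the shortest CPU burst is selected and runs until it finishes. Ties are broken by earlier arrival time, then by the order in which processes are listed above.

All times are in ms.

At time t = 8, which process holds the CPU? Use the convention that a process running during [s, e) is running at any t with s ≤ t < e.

11

Timeline: | idle 0-1 | 10 1-8 | 11 8-12 | 12 12-21 | 13 21-30 |
Completion: 10=8  11=12  12=21  13=30
Turnaround (C−A): 10=7  11=7  12=16  13=25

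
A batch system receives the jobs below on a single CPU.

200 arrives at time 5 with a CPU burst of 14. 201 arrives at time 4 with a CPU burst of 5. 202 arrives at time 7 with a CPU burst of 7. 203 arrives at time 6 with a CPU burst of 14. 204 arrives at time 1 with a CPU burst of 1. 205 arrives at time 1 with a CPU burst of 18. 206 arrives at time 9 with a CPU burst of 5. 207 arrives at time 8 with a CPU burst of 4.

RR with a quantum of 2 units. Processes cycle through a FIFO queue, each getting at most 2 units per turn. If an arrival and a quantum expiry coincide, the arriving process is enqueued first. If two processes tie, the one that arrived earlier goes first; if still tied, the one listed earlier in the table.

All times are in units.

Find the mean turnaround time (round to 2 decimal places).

Schedule: | idle 0-1 | 204 1-2 | 205 2-4 | 201 4-6 | 205 6-8 | 200 8-10 | 203 10-12 | 201 12-14 | 202 14-16 | 207 16-18 | 205 18-20 | 206 20-22 | 200 22-24 | 203 24-26 | 201 26-27 | 202 27-29 | 207 29-31 | 205 31-33 | 206 33-35 | 200 35-37 | 203 37-39 | 202 39-41 | 205 41-43 | 206 43-44 | 200 44-46 | 203 46-48 | 202 48-49 | 205 49-51 | 200 51-53 | 203 53-55 | 205 55-57 | 200 57-59 | 203 59-61 | 205 61-63 | 200 63-65 | 203 65-67 | 205 67-69 |
Completion: 200=65  201=27  202=49  203=67  204=2  205=69  206=44  207=31
Turnaround times: 200=60, 201=23, 202=42, 203=61, 204=1, 205=68, 206=35, 207=23
Average turnaround = (60+23+42+61+1+68+35+23) / 8 = 313/8 = 39.13

39.13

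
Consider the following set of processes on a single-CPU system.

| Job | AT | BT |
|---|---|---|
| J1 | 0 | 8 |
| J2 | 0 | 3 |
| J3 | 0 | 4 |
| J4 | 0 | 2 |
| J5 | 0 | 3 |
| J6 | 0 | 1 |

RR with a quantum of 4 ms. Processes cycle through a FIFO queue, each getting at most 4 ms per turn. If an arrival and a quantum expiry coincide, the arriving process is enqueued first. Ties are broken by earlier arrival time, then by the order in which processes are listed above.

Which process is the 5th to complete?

Timeline: | J1 0-4 | J2 4-7 | J3 7-11 | J4 11-13 | J5 13-16 | J6 16-17 | J1 17-21 |
Completion: J1=21  J2=7  J3=11  J4=13  J5=16  J6=17
Finish order: J2 → J3 → J4 → J5 → J6 → J1

J6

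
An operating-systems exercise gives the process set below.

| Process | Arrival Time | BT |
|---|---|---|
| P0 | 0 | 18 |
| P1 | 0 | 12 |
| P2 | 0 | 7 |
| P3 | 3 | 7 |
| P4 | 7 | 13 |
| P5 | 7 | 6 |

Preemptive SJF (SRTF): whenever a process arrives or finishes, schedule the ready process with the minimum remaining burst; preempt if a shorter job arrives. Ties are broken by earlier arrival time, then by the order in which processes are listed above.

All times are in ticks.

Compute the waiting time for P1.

20

Gantt: | P2 0-7 | P5 7-13 | P3 13-20 | P1 20-32 | P4 32-45 | P0 45-63 |
Completion: P0=63  P1=32  P2=7  P3=20  P4=45  P5=13
Turnaround (C−A): P0=63  P1=32  P2=7  P3=17  P4=38  P5=6
Waiting(P1) = turnaround − burst = 32 − 12 = 20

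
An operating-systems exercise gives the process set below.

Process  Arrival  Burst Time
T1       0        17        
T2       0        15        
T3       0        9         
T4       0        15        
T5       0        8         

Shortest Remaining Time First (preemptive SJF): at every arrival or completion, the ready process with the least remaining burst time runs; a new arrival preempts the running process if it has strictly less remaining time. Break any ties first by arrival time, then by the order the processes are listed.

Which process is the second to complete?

Schedule: | T5 0-8 | T3 8-17 | T2 17-32 | T4 32-47 | T1 47-64 |
Completion: T1=64  T2=32  T3=17  T4=47  T5=8
Turnaround (C−A): T1=64  T2=32  T3=17  T4=47  T5=8
Finish order: T5 → T3 → T2 → T4 → T1

T3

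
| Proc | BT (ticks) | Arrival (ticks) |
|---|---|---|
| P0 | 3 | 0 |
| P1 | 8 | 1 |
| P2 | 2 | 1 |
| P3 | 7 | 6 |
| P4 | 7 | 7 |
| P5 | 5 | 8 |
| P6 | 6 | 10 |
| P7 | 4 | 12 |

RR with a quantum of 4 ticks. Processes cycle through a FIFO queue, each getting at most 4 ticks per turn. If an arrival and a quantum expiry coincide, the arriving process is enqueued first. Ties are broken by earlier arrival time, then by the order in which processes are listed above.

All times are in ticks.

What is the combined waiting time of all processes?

136

Gantt: | P0 0-3 | P1 3-7 | P2 7-9 | P3 9-13 | P4 13-17 | P1 17-21 | P5 21-25 | P6 25-29 | P7 29-33 | P3 33-36 | P4 36-39 | P5 39-40 | P6 40-42 |
Completion: P0=3  P1=21  P2=9  P3=36  P4=39  P5=40  P6=42  P7=33
Turnaround (C−A): P0=3  P1=20  P2=8  P3=30  P4=32  P5=32  P6=32  P7=21
Waiting = turnaround − burst: P0=0, P1=12, P2=6, P3=23, P4=25, P5=27, P6=26, P7=17
Total waiting = 0 + 12 + 6 + 23 + 25 + 27 + 26 + 17 = 136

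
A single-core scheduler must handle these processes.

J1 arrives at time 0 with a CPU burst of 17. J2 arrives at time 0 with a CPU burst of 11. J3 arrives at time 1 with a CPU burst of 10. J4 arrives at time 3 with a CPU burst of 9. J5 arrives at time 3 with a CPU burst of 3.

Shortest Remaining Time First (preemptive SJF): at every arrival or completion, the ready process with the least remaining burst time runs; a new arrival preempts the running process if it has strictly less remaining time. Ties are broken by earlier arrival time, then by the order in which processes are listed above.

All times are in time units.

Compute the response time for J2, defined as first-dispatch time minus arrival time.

0

Gantt: | J2 0-3 | J5 3-6 | J2 6-14 | J4 14-23 | J3 23-33 | J1 33-50 |
Completion: J1=50  J2=14  J3=33  J4=23  J5=6
Response(J2) = first start − arrival = 0 − 0 = 0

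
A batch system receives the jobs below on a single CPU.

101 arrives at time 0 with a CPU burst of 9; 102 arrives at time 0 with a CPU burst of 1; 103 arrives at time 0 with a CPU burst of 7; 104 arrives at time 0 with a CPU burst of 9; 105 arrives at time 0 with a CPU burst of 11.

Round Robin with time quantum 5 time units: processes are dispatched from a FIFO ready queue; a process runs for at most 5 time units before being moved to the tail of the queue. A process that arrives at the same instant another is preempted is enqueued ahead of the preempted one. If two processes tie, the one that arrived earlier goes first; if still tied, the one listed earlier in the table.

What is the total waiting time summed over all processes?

Timeline: | 101 0-5 | 102 5-6 | 103 6-11 | 104 11-16 | 105 16-21 | 101 21-25 | 103 25-27 | 104 27-31 | 105 31-37 |
Completion: 101=25  102=6  103=27  104=31  105=37
Turnaround (C−A): 101=25  102=6  103=27  104=31  105=37
Waiting = turnaround − burst: 101=16, 102=5, 103=20, 104=22, 105=26
Total waiting = 16 + 5 + 20 + 22 + 26 = 89

89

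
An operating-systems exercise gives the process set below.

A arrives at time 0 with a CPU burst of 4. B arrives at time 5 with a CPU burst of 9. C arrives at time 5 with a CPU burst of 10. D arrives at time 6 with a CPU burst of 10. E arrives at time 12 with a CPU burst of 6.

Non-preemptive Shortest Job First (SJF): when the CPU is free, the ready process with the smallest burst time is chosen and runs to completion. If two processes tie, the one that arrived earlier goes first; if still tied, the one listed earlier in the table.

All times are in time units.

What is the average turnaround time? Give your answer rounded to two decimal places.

Gantt: | A 0-4 | idle 4-5 | B 5-14 | E 14-20 | C 20-30 | D 30-40 |
Completion: A=4  B=14  C=30  D=40  E=20
Turnaround (C−A): A=4  B=9  C=25  D=34  E=8
Turnaround times: A=4, B=9, C=25, D=34, E=8
Average turnaround = (4+9+25+34+8) / 5 = 80/5 = 16.00

16.00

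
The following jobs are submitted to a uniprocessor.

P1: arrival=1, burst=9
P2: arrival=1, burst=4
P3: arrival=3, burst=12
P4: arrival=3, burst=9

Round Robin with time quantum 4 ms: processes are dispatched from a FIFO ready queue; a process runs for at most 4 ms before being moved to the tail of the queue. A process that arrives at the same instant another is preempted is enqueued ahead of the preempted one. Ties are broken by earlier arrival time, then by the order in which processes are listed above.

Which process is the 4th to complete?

P4

Timeline: | idle 0-1 | P1 1-5 | P2 5-9 | P3 9-13 | P4 13-17 | P1 17-21 | P3 21-25 | P4 25-29 | P1 29-30 | P3 30-34 | P4 34-35 |
Completion: P1=30  P2=9  P3=34  P4=35
Turnaround (C−A): P1=29  P2=8  P3=31  P4=32
Finish order: P2 → P1 → P3 → P4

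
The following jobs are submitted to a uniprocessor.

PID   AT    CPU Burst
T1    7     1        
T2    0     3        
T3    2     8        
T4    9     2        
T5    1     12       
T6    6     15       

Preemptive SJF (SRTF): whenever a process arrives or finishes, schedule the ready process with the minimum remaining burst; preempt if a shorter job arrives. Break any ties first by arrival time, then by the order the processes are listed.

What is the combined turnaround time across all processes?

78

Gantt: | T2 0-3 | T3 3-7 | T1 7-8 | T3 8-9 | T4 9-11 | T3 11-14 | T5 14-26 | T6 26-41 |
Completion: T1=8  T2=3  T3=14  T4=11  T5=26  T6=41
Turnaround (C−A): T1=1  T2=3  T3=12  T4=2  T5=25  T6=35
Turnaround = completion − arrival: T1=1, T2=3, T3=12, T4=2, T5=25, T6=35
Total turnaround = 1 + 3 + 12 + 2 + 25 + 35 = 78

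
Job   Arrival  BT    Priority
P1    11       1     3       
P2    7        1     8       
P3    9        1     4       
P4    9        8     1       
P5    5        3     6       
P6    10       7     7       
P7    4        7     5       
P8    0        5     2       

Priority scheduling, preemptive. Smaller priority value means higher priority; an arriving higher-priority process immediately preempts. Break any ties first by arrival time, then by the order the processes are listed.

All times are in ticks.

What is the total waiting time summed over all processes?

83

Timeline: | P8 0-5 | P7 5-9 | P4 9-17 | P1 17-18 | P3 18-19 | P7 19-22 | P5 22-25 | P6 25-32 | P2 32-33 |
Completion: P1=18  P2=33  P3=19  P4=17  P5=25  P6=32  P7=22  P8=5
Waiting = turnaround − burst: P1=6, P2=25, P3=9, P4=0, P5=17, P6=15, P7=11, P8=0
Total waiting = 6 + 25 + 9 + 0 + 17 + 15 + 11 + 0 = 83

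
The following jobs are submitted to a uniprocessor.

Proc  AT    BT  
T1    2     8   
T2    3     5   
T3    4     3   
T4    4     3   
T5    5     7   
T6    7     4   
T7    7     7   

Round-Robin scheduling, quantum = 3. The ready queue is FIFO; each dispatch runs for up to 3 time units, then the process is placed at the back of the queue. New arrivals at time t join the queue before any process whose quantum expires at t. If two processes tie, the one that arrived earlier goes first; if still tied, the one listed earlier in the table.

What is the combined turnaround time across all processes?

165

Timeline: | idle 0-2 | T1 2-5 | T2 5-8 | T3 8-11 | T4 11-14 | T5 14-17 | T1 17-20 | T6 20-23 | T7 23-26 | T2 26-28 | T5 28-31 | T1 31-33 | T6 33-34 | T7 34-37 | T5 37-38 | T7 38-39 |
Completion: T1=33  T2=28  T3=11  T4=14  T5=38  T6=34  T7=39
Turnaround (C−A): T1=31  T2=25  T3=7  T4=10  T5=33  T6=27  T7=32
Turnaround = completion − arrival: T1=31, T2=25, T3=7, T4=10, T5=33, T6=27, T7=32
Total turnaround = 31 + 25 + 7 + 10 + 33 + 27 + 32 = 165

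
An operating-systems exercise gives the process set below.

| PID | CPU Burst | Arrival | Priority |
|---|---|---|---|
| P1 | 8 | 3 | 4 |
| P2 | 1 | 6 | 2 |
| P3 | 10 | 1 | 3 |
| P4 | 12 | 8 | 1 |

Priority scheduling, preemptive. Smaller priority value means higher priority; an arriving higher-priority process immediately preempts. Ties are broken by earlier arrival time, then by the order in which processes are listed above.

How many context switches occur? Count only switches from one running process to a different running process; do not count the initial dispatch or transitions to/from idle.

5

Timeline: | idle 0-1 | P3 1-6 | P2 6-7 | P3 7-8 | P4 8-20 | P3 20-24 | P1 24-32 |
Completion: P1=32  P2=7  P3=24  P4=20
Turnaround (C−A): P1=29  P2=1  P3=23  P4=12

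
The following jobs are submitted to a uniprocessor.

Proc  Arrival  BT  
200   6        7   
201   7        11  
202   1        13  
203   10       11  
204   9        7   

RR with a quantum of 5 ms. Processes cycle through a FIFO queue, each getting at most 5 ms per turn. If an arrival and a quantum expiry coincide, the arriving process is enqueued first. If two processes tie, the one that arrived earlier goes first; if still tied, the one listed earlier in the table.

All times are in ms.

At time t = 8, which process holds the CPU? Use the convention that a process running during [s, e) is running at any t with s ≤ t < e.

200

Schedule: | idle 0-1 | 202 1-6 | 200 6-11 | 202 11-16 | 201 16-21 | 204 21-26 | 203 26-31 | 200 31-33 | 202 33-36 | 201 36-41 | 204 41-43 | 203 43-48 | 201 48-49 | 203 49-50 |
Completion: 200=33  201=49  202=36  203=50  204=43
Turnaround (C−A): 200=27  201=42  202=35  203=40  204=34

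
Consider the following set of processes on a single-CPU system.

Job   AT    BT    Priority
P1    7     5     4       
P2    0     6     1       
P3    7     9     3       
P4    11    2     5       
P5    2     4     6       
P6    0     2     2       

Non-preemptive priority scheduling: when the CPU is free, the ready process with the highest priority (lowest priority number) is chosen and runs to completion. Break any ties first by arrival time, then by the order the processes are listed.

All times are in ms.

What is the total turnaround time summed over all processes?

78

Schedule: | P2 0-6 | P6 6-8 | P3 8-17 | P1 17-22 | P4 22-24 | P5 24-28 |
Completion: P1=22  P2=6  P3=17  P4=24  P5=28  P6=8
Turnaround (C−A): P1=15  P2=6  P3=10  P4=13  P5=26  P6=8
Turnaround = completion − arrival: P1=15, P2=6, P3=10, P4=13, P5=26, P6=8
Total turnaround = 15 + 6 + 10 + 13 + 26 + 8 = 78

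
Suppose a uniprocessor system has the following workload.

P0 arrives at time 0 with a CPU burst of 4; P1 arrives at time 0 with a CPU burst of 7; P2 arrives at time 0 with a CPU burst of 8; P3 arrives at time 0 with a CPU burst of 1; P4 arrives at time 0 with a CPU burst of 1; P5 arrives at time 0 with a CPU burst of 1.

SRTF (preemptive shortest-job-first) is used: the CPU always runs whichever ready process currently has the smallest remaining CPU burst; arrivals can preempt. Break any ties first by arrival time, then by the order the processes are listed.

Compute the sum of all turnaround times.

49

Gantt: | P3 0-1 | P4 1-2 | P5 2-3 | P0 3-7 | P1 7-14 | P2 14-22 |
Completion: P0=7  P1=14  P2=22  P3=1  P4=2  P5=3
Turnaround (C−A): P0=7  P1=14  P2=22  P3=1  P4=2  P5=3
Turnaround = completion − arrival: P0=7, P1=14, P2=22, P3=1, P4=2, P5=3
Total turnaround = 7 + 14 + 22 + 1 + 2 + 3 = 49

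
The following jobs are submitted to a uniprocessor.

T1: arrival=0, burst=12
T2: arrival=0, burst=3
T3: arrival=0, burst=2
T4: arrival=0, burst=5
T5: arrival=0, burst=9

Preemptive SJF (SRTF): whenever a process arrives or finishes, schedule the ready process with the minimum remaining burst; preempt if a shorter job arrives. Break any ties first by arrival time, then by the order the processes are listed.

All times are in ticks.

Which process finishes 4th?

T5

Gantt: | T3 0-2 | T2 2-5 | T4 5-10 | T5 10-19 | T1 19-31 |
Completion: T1=31  T2=5  T3=2  T4=10  T5=19
Finish order: T3 → T2 → T4 → T5 → T1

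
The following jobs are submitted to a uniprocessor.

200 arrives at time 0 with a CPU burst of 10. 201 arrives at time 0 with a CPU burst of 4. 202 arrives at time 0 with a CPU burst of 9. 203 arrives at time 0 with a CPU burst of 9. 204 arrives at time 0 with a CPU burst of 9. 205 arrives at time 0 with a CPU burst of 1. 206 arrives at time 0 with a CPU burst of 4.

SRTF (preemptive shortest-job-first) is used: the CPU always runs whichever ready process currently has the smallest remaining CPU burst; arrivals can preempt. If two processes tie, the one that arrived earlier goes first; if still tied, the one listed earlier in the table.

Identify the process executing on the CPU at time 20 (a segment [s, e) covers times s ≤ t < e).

Timeline: | 205 0-1 | 201 1-5 | 206 5-9 | 202 9-18 | 203 18-27 | 204 27-36 | 200 36-46 |
Completion: 200=46  201=5  202=18  203=27  204=36  205=1  206=9

203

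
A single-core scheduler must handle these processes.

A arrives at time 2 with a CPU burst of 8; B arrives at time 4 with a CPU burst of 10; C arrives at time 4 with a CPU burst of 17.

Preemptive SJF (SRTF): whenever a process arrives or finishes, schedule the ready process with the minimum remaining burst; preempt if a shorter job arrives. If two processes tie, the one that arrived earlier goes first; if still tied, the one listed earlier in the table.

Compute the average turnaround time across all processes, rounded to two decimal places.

Timeline: | idle 0-2 | A 2-10 | B 10-20 | C 20-37 |
Completion: A=10  B=20  C=37
Turnaround times: A=8, B=16, C=33
Average turnaround = (8+16+33) / 3 = 57/3 = 19.00

19.00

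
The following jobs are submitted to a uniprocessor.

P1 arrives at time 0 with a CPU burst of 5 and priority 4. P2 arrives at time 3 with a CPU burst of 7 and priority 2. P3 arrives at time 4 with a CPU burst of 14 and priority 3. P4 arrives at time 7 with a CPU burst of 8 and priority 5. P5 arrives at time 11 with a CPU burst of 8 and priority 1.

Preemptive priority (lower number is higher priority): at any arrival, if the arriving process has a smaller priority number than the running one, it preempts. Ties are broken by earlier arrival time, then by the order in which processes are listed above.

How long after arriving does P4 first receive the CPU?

27

Schedule: | P1 0-3 | P2 3-10 | P3 10-11 | P5 11-19 | P3 19-32 | P1 32-34 | P4 34-42 |
Completion: P1=34  P2=10  P3=32  P4=42  P5=19
Response(P4) = first start − arrival = 34 − 7 = 27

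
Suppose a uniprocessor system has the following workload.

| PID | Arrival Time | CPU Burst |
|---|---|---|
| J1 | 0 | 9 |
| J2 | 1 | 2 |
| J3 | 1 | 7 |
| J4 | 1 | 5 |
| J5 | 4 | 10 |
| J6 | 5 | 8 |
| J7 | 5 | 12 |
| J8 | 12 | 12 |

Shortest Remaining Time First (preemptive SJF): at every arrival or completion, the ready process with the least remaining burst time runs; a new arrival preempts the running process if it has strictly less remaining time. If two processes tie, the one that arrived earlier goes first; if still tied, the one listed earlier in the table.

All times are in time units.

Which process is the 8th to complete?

Timeline: | J1 0-1 | J2 1-3 | J4 3-8 | J3 8-15 | J1 15-23 | J6 23-31 | J5 31-41 | J7 41-53 | J8 53-65 |
Completion: J1=23  J2=3  J3=15  J4=8  J5=41  J6=31  J7=53  J8=65
Turnaround (C−A): J1=23  J2=2  J3=14  J4=7  J5=37  J6=26  J7=48  J8=53
Finish order: J2 → J4 → J3 → J1 → J6 → J5 → J7 → J8

J8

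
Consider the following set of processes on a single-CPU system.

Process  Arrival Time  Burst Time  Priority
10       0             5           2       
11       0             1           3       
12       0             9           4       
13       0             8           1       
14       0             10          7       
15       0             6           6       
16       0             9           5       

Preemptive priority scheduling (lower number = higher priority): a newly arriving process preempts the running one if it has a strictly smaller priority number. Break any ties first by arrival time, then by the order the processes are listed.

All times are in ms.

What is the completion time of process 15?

Gantt: | 13 0-8 | 10 8-13 | 11 13-14 | 12 14-23 | 16 23-32 | 15 32-38 | 14 38-48 |
Completion: 10=13  11=14  12=23  13=8  14=48  15=38  16=32

38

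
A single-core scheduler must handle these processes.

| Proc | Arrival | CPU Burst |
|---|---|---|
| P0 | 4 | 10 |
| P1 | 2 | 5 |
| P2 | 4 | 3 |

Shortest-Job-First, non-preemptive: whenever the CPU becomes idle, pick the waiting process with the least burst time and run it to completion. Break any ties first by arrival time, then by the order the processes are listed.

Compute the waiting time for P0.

6

Timeline: | idle 0-2 | P1 2-7 | P2 7-10 | P0 10-20 |
Completion: P0=20  P1=7  P2=10
Turnaround (C−A): P0=16  P1=5  P2=6
Waiting(P0) = turnaround − burst = 16 − 10 = 6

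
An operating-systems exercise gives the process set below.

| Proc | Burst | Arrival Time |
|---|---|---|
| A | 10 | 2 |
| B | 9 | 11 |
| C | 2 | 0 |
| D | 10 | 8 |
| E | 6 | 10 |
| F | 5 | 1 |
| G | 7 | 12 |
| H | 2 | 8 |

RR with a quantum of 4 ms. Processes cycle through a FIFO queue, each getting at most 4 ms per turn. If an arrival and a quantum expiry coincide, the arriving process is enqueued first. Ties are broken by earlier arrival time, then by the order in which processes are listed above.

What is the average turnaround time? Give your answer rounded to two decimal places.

Gantt: | C 0-2 | F 2-6 | A 6-10 | F 10-11 | D 11-15 | H 15-17 | E 17-21 | A 21-25 | B 25-29 | G 29-33 | D 33-37 | E 37-39 | A 39-41 | B 41-45 | G 45-48 | D 48-50 | B 50-51 |
Completion: A=41  B=51  C=2  D=50  E=39  F=11  G=48  H=17
Turnaround times: A=39, B=40, C=2, D=42, E=29, F=10, G=36, H=9
Average turnaround = (39+40+2+42+29+10+36+9) / 8 = 207/8 = 25.88

25.88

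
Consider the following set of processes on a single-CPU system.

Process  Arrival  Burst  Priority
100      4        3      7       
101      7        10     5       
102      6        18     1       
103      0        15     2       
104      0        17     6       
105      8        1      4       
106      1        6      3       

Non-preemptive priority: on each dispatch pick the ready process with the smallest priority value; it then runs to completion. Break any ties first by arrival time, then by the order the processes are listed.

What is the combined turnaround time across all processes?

288

Gantt: | 103 0-15 | 102 15-33 | 106 33-39 | 105 39-40 | 101 40-50 | 104 50-67 | 100 67-70 |
Completion: 100=70  101=50  102=33  103=15  104=67  105=40  106=39
Turnaround (C−A): 100=66  101=43  102=27  103=15  104=67  105=32  106=38
Turnaround = completion − arrival: 100=66, 101=43, 102=27, 103=15, 104=67, 105=32, 106=38
Total turnaround = 66 + 43 + 27 + 15 + 67 + 32 + 38 = 288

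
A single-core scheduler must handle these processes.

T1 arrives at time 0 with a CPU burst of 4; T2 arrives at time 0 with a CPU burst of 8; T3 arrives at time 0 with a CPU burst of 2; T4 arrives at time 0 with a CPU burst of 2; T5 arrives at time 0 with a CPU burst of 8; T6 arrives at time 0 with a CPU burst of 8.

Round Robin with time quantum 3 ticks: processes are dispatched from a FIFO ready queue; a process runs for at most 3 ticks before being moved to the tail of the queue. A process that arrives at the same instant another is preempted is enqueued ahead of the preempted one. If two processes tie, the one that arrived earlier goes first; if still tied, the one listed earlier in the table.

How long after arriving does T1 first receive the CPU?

0

Timeline: | T1 0-3 | T2 3-6 | T3 6-8 | T4 8-10 | T5 10-13 | T6 13-16 | T1 16-17 | T2 17-20 | T5 20-23 | T6 23-26 | T2 26-28 | T5 28-30 | T6 30-32 |
Completion: T1=17  T2=28  T3=8  T4=10  T5=30  T6=32
Response(T1) = first start − arrival = 0 − 0 = 0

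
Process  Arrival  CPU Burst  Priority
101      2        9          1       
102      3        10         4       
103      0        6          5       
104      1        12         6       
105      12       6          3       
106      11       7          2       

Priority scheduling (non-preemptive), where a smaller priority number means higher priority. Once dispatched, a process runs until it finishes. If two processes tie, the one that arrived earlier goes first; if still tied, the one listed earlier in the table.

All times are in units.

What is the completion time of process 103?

Gantt: | 103 0-6 | 101 6-15 | 106 15-22 | 105 22-28 | 102 28-38 | 104 38-50 |
Completion: 101=15  102=38  103=6  104=50  105=28  106=22

6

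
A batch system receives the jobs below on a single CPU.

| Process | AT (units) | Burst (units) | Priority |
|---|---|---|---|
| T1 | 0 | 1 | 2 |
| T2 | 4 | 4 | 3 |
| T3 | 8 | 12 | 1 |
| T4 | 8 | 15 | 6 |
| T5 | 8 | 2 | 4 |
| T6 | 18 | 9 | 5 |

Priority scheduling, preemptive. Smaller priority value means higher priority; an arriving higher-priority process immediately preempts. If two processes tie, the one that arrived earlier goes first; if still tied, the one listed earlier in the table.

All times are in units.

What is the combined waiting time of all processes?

Schedule: | T1 0-1 | idle 1-4 | T2 4-8 | T3 8-20 | T5 20-22 | T6 22-31 | T4 31-46 |
Completion: T1=1  T2=8  T3=20  T4=46  T5=22  T6=31
Turnaround (C−A): T1=1  T2=4  T3=12  T4=38  T5=14  T6=13
Waiting = turnaround − burst: T1=0, T2=0, T3=0, T4=23, T5=12, T6=4
Total waiting = 0 + 0 + 0 + 23 + 12 + 4 = 39

39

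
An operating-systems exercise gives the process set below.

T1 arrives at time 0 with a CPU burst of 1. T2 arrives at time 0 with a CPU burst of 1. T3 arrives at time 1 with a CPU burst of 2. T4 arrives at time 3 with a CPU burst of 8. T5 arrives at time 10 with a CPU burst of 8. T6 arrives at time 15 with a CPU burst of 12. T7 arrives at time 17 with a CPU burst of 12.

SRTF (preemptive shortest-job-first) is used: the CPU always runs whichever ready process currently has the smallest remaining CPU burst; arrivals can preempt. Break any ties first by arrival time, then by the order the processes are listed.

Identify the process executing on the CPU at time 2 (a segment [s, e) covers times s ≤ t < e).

T3

Schedule: | T1 0-1 | T2 1-2 | T3 2-4 | T4 4-12 | T5 12-20 | T6 20-32 | T7 32-44 |
Completion: T1=1  T2=2  T3=4  T4=12  T5=20  T6=32  T7=44
Turnaround (C−A): T1=1  T2=2  T3=3  T4=9  T5=10  T6=17  T7=27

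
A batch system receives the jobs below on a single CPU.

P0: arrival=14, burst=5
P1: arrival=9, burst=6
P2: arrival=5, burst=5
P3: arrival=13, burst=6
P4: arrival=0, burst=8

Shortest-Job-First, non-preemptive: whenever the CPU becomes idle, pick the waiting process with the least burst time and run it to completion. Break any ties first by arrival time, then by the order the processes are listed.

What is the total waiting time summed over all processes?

Timeline: | P4 0-8 | P2 8-13 | P1 13-19 | P0 19-24 | P3 24-30 |
Completion: P0=24  P1=19  P2=13  P3=30  P4=8
Turnaround (C−A): P0=10  P1=10  P2=8  P3=17  P4=8
Waiting = turnaround − burst: P0=5, P1=4, P2=3, P3=11, P4=0
Total waiting = 5 + 4 + 3 + 11 + 0 = 23

23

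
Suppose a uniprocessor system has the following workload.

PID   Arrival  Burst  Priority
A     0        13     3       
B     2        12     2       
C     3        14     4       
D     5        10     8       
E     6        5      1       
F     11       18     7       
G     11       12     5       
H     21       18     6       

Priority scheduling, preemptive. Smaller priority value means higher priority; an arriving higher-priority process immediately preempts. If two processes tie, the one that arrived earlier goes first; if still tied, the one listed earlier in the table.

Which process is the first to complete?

E

Timeline: | A 0-2 | B 2-6 | E 6-11 | B 11-19 | A 19-30 | C 30-44 | G 44-56 | H 56-74 | F 74-92 | D 92-102 |
Completion: A=30  B=19  C=44  D=102  E=11  F=92  G=56  H=74
Turnaround (C−A): A=30  B=17  C=41  D=97  E=5  F=81  G=45  H=53
Finish order: E → B → A → C → G → H → F → D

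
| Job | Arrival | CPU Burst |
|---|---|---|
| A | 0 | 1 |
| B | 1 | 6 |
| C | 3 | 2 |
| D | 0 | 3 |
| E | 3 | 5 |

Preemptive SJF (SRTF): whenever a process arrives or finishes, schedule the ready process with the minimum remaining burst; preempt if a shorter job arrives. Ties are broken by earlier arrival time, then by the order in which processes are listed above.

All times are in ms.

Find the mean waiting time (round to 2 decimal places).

3.00

Schedule: | A 0-1 | D 1-4 | C 4-6 | E 6-11 | B 11-17 |
Completion: A=1  B=17  C=6  D=4  E=11
Waiting times: A=0, B=10, C=1, D=1, E=3
Average waiting = (0+10+1+1+3) / 5 = 15/5 = 3.00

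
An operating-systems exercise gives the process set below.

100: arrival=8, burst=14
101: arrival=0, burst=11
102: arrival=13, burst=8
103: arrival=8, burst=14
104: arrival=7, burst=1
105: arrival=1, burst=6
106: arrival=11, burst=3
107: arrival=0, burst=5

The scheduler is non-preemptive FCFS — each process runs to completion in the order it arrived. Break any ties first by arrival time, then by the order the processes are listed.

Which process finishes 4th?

Timeline: | 101 0-11 | 107 11-16 | 105 16-22 | 104 22-23 | 100 23-37 | 103 37-51 | 106 51-54 | 102 54-62 |
Completion: 100=37  101=11  102=62  103=51  104=23  105=22  106=54  107=16
Turnaround (C−A): 100=29  101=11  102=49  103=43  104=16  105=21  106=43  107=16
Finish order: 101 → 107 → 105 → 104 → 100 → 103 → 106 → 102

104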